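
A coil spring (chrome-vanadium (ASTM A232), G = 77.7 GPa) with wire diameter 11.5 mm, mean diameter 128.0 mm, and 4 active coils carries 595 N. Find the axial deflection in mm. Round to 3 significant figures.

k = Gd⁴/(8D³N_a) = (77.7×10³)(11.5⁴)/(8·128.0³·4) = 20.25 N/mm
δ = F/k = 595 / 20.25 = 29.382 mm

29.4 mm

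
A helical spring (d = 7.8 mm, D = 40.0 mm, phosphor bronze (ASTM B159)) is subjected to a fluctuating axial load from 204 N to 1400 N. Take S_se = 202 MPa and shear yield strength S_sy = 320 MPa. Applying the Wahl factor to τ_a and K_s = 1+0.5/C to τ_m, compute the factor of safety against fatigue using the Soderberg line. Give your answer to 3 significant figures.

0.705

C = D/d = 40.0/7.8 = 5.1282; K_W = (4C−1)/(4C−4)+0.615/C = 1.3016; K_s = 1+0.5/C = 1.0975
F_a = (F_max−F_min)/2 = 598 N; F_m = (F_max+F_min)/2 = 802 N
τ_a = K_W·8F_aD/(πd³) = 1.3016 × 128.36 = 167.07 MPa
τ_m = K_s·8F_mD/(πd³) = 1.0975 × 172.14 = 188.93 MPa
Soderberg: 1/n_f = τ_a/S_se + τ_m/S_sy = 167.07/202 + 188.93/320 = 0.82707 + 0.59040 = 1.4175
n_f = 1/1.4175 = 0.7055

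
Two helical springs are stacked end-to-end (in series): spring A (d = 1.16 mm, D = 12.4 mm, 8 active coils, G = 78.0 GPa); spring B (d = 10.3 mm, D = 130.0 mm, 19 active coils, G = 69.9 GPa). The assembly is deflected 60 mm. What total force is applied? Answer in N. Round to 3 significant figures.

k_A = Gd⁴/(8D³N_a) = (78.0×10³)(1.16⁴)/(8·12.4³·8) = 1.1574 N/mm
k_B = Gd⁴/(8D³N_a) = (69.9×10³)(10.3⁴)/(8·130.0³·19) = 2.3559 N/mm
Series: 1/k_eq = 1/1.1574 + 1/2.3559 = 1.2885; k_eq = 0.77611 N/mm
F = k_eq·δ = 0.77611·60 = 46.566 N

46.6 N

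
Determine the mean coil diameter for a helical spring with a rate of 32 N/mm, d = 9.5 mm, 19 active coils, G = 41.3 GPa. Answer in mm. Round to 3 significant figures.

D = (Gd⁴/(8N_a·k))^(1/3) = (41.3×10³·9.5⁴/(8·19·32))^(1/3)
  = (69159.4)^(1/3) = 41.0472 mm

41.0 mm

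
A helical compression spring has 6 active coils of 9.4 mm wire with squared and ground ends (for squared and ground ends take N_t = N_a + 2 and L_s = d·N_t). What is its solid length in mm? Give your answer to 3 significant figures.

squared and ground ends: N_t = N_a + 2 = 6 + 2 = 8
L_s = d·N_t = 9.4 × 8 = 75.2 mm

75.2 mm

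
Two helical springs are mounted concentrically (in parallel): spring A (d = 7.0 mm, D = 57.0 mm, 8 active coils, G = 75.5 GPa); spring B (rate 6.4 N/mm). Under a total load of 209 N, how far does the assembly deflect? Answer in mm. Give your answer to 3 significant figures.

9.63 mm

k_A = Gd⁴/(8D³N_a) = (75.5×10³)(7.0⁴)/(8·57.0³·8) = 15.294 N/mm
Parallel: k_eq = 15.294 + 6.4 = 21.694 N/mm
δ = F/k_eq = 209/21.694 = 9.6338 mm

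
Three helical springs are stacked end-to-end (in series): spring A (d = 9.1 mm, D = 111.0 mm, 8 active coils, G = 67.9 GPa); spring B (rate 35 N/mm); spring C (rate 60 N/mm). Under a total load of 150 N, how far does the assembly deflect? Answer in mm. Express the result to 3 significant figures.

k_A = Gd⁴/(8D³N_a) = (67.9×10³)(9.1⁴)/(8·111.0³·8) = 5.3197 N/mm
Series: 1/k_eq = 1/5.3197 + 1/35 + 1/60 = 0.23322; k_eq = 4.2878 N/mm
δ = F/k_eq = 150/4.2878 = 34.983 mm

35.0 mm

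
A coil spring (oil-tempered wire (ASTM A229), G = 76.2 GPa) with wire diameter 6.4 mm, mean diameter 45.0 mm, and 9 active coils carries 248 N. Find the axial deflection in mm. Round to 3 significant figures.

k = Gd⁴/(8D³N_a) = (76.2×10³)(6.4⁴)/(8·45.0³·9) = 19.485 N/mm
δ = F/k = 248 / 19.485 = 12.728 mm

12.7 mm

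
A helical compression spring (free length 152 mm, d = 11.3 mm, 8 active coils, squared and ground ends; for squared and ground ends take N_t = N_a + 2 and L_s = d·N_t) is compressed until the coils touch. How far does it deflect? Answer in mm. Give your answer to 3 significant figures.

39.0 mm

N_t = 10; L_s = 11.3·10 = 113 mm
δ_solid = L₀ − L_s = 152 − 113 = 39 mm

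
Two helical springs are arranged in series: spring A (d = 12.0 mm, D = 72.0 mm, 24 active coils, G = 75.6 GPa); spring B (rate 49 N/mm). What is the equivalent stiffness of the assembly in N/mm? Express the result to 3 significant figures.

15.1 N/mm

k_A = Gd⁴/(8D³N_a) = (75.6×10³)(12.0⁴)/(8·72.0³·24) = 21.875 N/mm
Series: 1/k_eq = 1/21.875 + 1/49 = 0.066122; k_eq = 15.123 N/mm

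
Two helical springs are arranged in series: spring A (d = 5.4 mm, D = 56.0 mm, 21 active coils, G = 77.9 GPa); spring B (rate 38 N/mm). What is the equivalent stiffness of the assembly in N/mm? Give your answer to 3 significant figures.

k_A = Gd⁴/(8D³N_a) = (77.9×10³)(5.4⁴)/(8·56.0³·21) = 2.2451 N/mm
Series: 1/k_eq = 1/2.2451 + 1/38 = 0.47173; k_eq = 2.1199 N/mm

2.12 N/mm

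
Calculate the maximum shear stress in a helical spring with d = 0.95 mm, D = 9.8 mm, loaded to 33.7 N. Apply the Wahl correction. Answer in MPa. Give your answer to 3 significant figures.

1120 MPa

Spring index C = D/d = 9.8/0.95 = 10.3158
K_W = (4C−1)/(4C−4) + 0.615/C = 40.263/37.263 + 0.0596 = 1.1401
τ₀ = 8FD/(πd³) = 8·33.7·9.8/(π·0.95³) = 2642.08/2.6935 = 980.9 MPa
τ_max = K·τ₀ = 1.1401 × 980.9 = 1118.4 MPa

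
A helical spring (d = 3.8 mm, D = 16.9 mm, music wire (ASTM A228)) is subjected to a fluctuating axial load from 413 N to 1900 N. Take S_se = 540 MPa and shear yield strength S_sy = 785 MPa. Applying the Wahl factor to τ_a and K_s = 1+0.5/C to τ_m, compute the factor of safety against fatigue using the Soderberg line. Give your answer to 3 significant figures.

C = D/d = 16.9/3.8 = 4.4474; K_W = (4C−1)/(4C−4)+0.615/C = 1.3558; K_s = 1+0.5/C = 1.1124
F_a = (F_max−F_min)/2 = 743.5 N; F_m = (F_max+F_min)/2 = 1156.5 N
τ_a = K_W·8F_aD/(πd³) = 1.3558 × 583.12 = 790.62 MPa
τ_m = K_s·8F_mD/(πd³) = 1.1124 × 907.03 = 1009 MPa
Soderberg: 1/n_f = τ_a/S_se + τ_m/S_sy = 790.62/540 + 1009/785 = 1.46410 + 1.28536 = 2.7495
n_f = 1/2.7495 = 0.3637

0.364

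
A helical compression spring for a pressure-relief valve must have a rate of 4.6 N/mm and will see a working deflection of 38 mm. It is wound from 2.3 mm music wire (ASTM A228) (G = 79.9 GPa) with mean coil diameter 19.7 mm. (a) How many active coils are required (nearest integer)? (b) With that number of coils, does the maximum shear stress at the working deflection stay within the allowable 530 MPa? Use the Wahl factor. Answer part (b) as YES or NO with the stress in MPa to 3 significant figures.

N_a = Gd⁴/(8D³k) = (79.9×10³)(2.3⁴)/(8·19.7³·4.6) = 7.947 → N_a = 8
Actual rate k = Gd⁴/(8D³·8) = 4.5696 N/mm
Working load F = kδ = 4.5696·38 = 173.65 N
C = 19.7/2.3 = 8.5652; K_W = (4C−1)/(4C−4)+0.615/C = 1.1709
τ_max = K_W·8FD/(πd³) = 1.1709·715.96 = 838.34 MPa
τ_max > 530 MPa → exceeds allowable

(a) 8 coils; (b) NO, τ_max = 838 MPa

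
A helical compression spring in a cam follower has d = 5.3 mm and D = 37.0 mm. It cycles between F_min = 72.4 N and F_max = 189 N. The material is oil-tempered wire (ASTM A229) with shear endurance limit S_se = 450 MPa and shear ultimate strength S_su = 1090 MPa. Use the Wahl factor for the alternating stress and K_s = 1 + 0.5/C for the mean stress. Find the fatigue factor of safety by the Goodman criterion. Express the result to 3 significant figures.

5.53

C = D/d = 37.0/5.3 = 6.9811; K_W = (4C−1)/(4C−4)+0.615/C = 1.2135; K_s = 1+0.5/C = 1.0716
F_a = (F_max−F_min)/2 = 58.3 N; F_m = (F_max+F_min)/2 = 130.7 N
τ_a = K_W·8F_aD/(πd³) = 1.2135 × 36.896 = 44.773 MPa
τ_m = K_s·8F_mD/(πd³) = 1.0716 × 82.716 = 88.64 MPa
Goodman: 1/n_f = τ_a/S_se + τ_m/S_su = 44.773/450 + 88.64/1090 = 0.09950 + 0.08132 = 0.18082
n_f = 1/0.18082 = 5.53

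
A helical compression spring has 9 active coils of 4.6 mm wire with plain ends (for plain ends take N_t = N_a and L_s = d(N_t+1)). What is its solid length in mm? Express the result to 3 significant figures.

46.0 mm

plain ends: N_t = N_a = 9
L_s = d·(N_t+1) = 4.6 × 10 = 46 mm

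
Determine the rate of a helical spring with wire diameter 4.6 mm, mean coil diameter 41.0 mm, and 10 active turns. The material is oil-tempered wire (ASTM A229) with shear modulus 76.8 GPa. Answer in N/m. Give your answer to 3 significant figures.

k = Gd⁴/(8D³N_a) = (76.8×10³ × 4.6⁴) / (8 × 41.0³ × 10)
  = 3.43869e+07 / 5.51368e+06 = 6.2366 N/mm = 6236.6 N/m

6240 N/m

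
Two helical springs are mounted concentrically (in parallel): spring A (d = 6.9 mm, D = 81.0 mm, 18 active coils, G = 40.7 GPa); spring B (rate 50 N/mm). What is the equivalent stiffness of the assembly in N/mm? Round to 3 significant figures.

k_A = Gd⁴/(8D³N_a) = (40.7×10³)(6.9⁴)/(8·81.0³·18) = 1.2055 N/mm
Parallel: k_eq = 1.2055 + 50 = 51.206 N/mm

51.2 N/mm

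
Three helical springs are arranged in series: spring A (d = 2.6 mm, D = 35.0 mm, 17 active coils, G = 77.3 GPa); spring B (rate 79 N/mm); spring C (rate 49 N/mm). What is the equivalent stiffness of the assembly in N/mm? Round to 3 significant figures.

k_A = Gd⁴/(8D³N_a) = (77.3×10³)(2.6⁴)/(8·35.0³·17) = 0.6058 N/mm
Series: 1/k_eq = 1/0.6058 + 1/79 + 1/49 = 1.6838; k_eq = 0.5939 N/mm

0.594 N/mm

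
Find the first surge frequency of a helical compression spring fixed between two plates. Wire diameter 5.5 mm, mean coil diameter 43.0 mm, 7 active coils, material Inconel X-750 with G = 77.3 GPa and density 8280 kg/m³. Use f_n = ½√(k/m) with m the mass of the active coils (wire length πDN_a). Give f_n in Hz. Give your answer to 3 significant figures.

k = Gd⁴/(8D³N_a) = (77.3×10³)(5.5⁴)/(8·43.0³·7) = 15.887 N/mm = 15887 N/m
Wire length L = πDN_a = π·43.0·7 = 945.62 mm
m = ρ·(πd²/4)·L = 8280 × 23.758×10⁻⁶ m² × 0.94562 m = 0.18602 kg
f_n = ½√(k/m) = 0.5·√(15887/0.18602) = 0.5·√(85403) = 146.12 Hz

146 Hz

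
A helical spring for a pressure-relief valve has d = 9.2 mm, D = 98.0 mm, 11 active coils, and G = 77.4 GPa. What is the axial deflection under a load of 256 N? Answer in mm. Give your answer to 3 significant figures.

38.2 mm

k = Gd⁴/(8D³N_a) = (77.4×10³)(9.2⁴)/(8·98.0³·11) = 6.6947 N/mm
δ = F/k = 256 / 6.6947 = 38.239 mm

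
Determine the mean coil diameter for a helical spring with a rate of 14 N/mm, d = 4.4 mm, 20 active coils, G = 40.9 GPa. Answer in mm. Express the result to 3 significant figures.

D = (Gd⁴/(8N_a·k))^(1/3) = (40.9×10³·4.4⁴/(8·20·14))^(1/3)
  = (6843.62)^(1/3) = 18.9858 mm

19.0 mm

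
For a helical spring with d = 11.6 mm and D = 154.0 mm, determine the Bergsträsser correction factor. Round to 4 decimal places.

C = D/d = 154.0/11.6 = 13.2759
K_B = (4C+2)/(4C−3) = 55.103/50.103 = 1.0998

1.0998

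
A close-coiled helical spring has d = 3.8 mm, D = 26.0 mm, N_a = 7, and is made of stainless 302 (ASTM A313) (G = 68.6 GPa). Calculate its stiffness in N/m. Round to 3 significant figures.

14500 N/m

k = Gd⁴/(8D³N_a) = (68.6×10³ × 3.8⁴) / (8 × 26.0³ × 7)
  = 1.4304e+07 / 984256 = 14.533 N/mm = 14533 N/m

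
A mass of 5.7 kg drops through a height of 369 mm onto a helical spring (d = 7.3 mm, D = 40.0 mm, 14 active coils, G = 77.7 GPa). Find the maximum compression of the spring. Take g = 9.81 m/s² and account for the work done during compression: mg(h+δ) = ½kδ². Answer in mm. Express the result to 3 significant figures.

k = Gd⁴/(8D³N_a) = (77.7×10³)(7.3⁴)/(8·40.0³·14) = 30.783 N/mm
W = mg = 5.7 × 9.81 = 55.917 N
½kδ² − Wδ − Wh = 0 → δ = (W + √(W² + 2kWh))/k
δ = (55.917 + √(3126.7 + 1.27032e+06))/30.783 = (55.917 + 1128.5)/30.783 = 38.475 mm

38.5 mm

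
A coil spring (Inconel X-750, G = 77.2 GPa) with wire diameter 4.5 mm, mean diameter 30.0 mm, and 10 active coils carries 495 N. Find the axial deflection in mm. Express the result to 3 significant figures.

k = Gd⁴/(8D³N_a) = (77.2×10³)(4.5⁴)/(8·30.0³·10) = 14.656 N/mm
δ = F/k = 495 / 14.656 = 33.775 mm

33.8 mm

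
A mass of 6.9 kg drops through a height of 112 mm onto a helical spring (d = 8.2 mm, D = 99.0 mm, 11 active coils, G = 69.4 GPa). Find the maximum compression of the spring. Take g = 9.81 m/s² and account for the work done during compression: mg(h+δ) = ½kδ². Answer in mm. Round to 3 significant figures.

85.2 mm

k = Gd⁴/(8D³N_a) = (69.4×10³)(8.2⁴)/(8·99.0³·11) = 3.6747 N/mm
W = mg = 6.9 × 9.81 = 67.689 N
½kδ² − Wδ − Wh = 0 → δ = (W + √(W² + 2kWh))/k
δ = (67.689 + √(4581.8 + 55717.6))/3.6747 = (67.689 + 245.56)/3.6747 = 85.244 mm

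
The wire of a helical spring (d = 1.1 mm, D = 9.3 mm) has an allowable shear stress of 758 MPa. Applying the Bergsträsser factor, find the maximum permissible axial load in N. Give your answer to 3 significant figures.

C = D/d = 9.3/1.1 = 8.4545
K_B = (4C+2)/(4C−3) = 35.818/30.818 = 1.1622
τ_max = K·8FD/(πd³) → F_max = τ_allow·πd³/(8DK)
F_max = 758·π·1.1³/(8·9.3·1.1622) = 3169.5/86.471 = 36.655 N

36.7 N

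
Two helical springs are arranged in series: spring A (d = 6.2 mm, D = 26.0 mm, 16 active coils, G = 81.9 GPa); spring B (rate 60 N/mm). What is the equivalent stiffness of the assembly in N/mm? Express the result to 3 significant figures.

k_A = Gd⁴/(8D³N_a) = (81.9×10³)(6.2⁴)/(8·26.0³·16) = 53.792 N/mm
Series: 1/k_eq = 1/53.792 + 1/60 = 0.035257; k_eq = 28.363 N/mm

28.4 N/mm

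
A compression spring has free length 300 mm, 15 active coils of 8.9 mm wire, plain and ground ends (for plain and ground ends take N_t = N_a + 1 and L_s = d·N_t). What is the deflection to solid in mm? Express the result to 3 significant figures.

158 mm

N_t = 16; L_s = 8.9·16 = 142.4 mm
δ_solid = L₀ − L_s = 300 − 142.4 = 157.6 mm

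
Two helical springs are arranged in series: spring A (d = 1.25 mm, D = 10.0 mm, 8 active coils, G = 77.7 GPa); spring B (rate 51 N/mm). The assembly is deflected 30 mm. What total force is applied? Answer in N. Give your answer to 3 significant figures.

k_A = Gd⁴/(8D³N_a) = (77.7×10³)(1.25⁴)/(8·10.0³·8) = 2.964 N/mm
Series: 1/k_eq = 1/2.964 + 1/51 = 0.35699; k_eq = 2.8012 N/mm
F = k_eq·δ = 2.8012·30 = 84.037 N

84.0 N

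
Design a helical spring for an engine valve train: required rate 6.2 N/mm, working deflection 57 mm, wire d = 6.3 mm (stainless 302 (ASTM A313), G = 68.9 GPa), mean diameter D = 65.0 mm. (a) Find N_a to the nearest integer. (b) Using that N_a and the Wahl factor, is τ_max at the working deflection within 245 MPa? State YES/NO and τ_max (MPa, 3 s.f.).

N_a = Gd⁴/(8D³k) = (68.9×10³)(6.3⁴)/(8·65.0³·6.2) = 7.968 → N_a = 8
Actual rate k = Gd⁴/(8D³·8) = 6.1753 N/mm
Working load F = kδ = 6.1753·57 = 351.99 N
C = 65.0/6.3 = 10.3175; K_W = (4C−1)/(4C−4)+0.615/C = 1.1401
τ_max = K_W·8FD/(πd³) = 1.1401·233.01 = 265.65 MPa
τ_max > 245 MPa → exceeds allowable

(a) 8 coils; (b) NO, τ_max = 266 MPa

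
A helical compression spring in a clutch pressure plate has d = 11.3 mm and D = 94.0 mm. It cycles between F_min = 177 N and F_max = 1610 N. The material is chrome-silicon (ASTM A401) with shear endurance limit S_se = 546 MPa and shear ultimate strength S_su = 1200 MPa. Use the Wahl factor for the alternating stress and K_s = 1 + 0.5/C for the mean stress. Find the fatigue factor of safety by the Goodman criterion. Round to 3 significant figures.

2.58

C = D/d = 94.0/11.3 = 8.3186; K_W = (4C−1)/(4C−4)+0.615/C = 1.1764; K_s = 1+0.5/C = 1.0601
F_a = (F_max−F_min)/2 = 716.5 N; F_m = (F_max+F_min)/2 = 893.5 N
τ_a = K_W·8F_aD/(πd³) = 1.1764 × 118.86 = 139.83 MPa
τ_m = K_s·8F_mD/(πd³) = 1.0601 × 148.23 = 157.14 MPa
Goodman: 1/n_f = τ_a/S_se + τ_m/S_su = 139.83/546 + 157.14/1200 = 0.25610 + 0.13095 = 0.38705
n_f = 1/0.38705 = 2.584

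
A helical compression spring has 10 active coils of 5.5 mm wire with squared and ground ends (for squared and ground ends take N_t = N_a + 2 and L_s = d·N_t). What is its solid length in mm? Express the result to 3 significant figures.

66.0 mm

squared and ground ends: N_t = N_a + 2 = 10 + 2 = 12
L_s = d·N_t = 5.5 × 12 = 66 mm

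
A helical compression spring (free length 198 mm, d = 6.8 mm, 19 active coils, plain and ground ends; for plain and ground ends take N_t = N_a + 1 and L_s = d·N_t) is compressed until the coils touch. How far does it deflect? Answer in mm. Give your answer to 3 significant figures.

62.0 mm

N_t = 20; L_s = 6.8·20 = 136 mm
δ_solid = L₀ − L_s = 198 − 136 = 62 mm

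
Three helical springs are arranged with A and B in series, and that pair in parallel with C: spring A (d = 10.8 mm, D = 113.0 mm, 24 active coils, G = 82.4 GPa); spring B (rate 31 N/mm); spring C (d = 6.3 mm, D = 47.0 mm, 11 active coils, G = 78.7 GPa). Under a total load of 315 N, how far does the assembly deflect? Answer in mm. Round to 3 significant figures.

k_A = Gd⁴/(8D³N_a) = (82.4×10³)(10.8⁴)/(8·113.0³·24) = 4.0466 N/mm
k_C = Gd⁴/(8D³N_a) = (78.7×10³)(6.3⁴)/(8·47.0³·11) = 13.569 N/mm
Springs A,B series: k_AB = 1/(1/4.0466+1/31) = 3.5793 N/mm; parallel with C: k_eq = 3.5793+13.569 = 17.149 N/mm
δ = F/k_eq = 315/17.149 = 18.369 mm

18.4 mm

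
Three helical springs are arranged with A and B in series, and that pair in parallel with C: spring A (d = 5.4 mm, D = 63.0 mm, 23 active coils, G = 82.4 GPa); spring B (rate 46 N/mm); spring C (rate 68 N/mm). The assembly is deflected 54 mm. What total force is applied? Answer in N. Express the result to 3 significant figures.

3750 N

k_A = Gd⁴/(8D³N_a) = (82.4×10³)(5.4⁴)/(8·63.0³·23) = 1.5229 N/mm
Springs A,B series: k_AB = 1/(1/1.5229+1/46) = 1.4741 N/mm; parallel with C: k_eq = 1.4741+68 = 69.474 N/mm
F = k_eq·δ = 69.474·54 = 3751.6 N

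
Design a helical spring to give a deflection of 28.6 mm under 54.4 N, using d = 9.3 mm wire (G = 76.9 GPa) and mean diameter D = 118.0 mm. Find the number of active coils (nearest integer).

Required rate k = F/δ = 54.4/28.6 = 1.9021 N/mm
N_a = Gd⁴/(8D³k) = (76.9×10³ × 9.3⁴)/(8 × 118.0³ × 1.9021)
    = 5.75252e+08 / 2.50017e+07 = 23.01 → 23 coils

23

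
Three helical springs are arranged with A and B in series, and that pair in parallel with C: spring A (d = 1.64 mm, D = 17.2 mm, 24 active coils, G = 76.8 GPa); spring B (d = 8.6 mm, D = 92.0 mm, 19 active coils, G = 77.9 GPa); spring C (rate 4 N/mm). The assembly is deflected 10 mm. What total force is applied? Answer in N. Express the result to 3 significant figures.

44.9 N

k_A = Gd⁴/(8D³N_a) = (76.8×10³)(1.64⁴)/(8·17.2³·24) = 0.56866 N/mm
k_B = Gd⁴/(8D³N_a) = (77.9×10³)(8.6⁴)/(8·92.0³·19) = 3.6002 N/mm
Springs A,B series: k_AB = 1/(1/0.56866+1/3.6002) = 0.49109 N/mm; parallel with C: k_eq = 0.49109+4 = 4.4911 N/mm
F = k_eq·δ = 4.4911·10 = 44.911 N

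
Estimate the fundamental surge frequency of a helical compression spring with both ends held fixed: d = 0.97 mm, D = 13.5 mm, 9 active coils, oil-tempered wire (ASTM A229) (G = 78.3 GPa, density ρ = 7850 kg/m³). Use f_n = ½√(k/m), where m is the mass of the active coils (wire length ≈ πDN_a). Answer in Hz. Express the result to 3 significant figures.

k = Gd⁴/(8D³N_a) = (78.3×10³)(0.97⁴)/(8·13.5³·9) = 0.3913 N/mm = 391.3 N/m
Wire length L = πDN_a = π·13.5·9 = 381.7 mm
m = ρ·(πd²/4)·L = 7850 × 0.73898×10⁻⁶ m² × 0.3817 m = 0.0022143 kg
f_n = ½√(k/m) = 0.5·√(391.3/0.0022143) = 0.5·√(1.7672e+05) = 210.19 Hz

210 Hz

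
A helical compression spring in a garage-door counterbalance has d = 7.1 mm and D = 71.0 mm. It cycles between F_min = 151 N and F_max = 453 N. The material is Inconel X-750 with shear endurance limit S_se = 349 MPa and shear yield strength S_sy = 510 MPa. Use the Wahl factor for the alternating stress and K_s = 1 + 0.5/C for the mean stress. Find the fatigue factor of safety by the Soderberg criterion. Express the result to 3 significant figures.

1.77

C = D/d = 71.0/7.1 = 10.0000; K_W = (4C−1)/(4C−4)+0.615/C = 1.1448; K_s = 1+0.5/C = 1.0500
F_a = (F_max−F_min)/2 = 151 N; F_m = (F_max+F_min)/2 = 302 N
τ_a = K_W·8F_aD/(πd³) = 1.1448 × 76.278 = 87.326 MPa
τ_m = K_s·8F_mD/(πd³) = 1.0500 × 152.56 = 160.18 MPa
Soderberg: 1/n_f = τ_a/S_se + τ_m/S_sy = 87.326/349 + 160.18/510 = 0.25022 + 0.31409 = 0.5643
n_f = 1/0.5643 = 1.772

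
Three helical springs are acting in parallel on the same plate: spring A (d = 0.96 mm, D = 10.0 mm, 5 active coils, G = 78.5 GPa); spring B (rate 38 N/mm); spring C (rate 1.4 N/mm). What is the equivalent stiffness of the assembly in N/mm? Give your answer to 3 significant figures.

k_A = Gd⁴/(8D³N_a) = (78.5×10³)(0.96⁴)/(8·10.0³·5) = 1.6668 N/mm
Parallel: k_eq = 1.6668 + 38 + 1.4 = 41.067 N/mm

41.1 N/mm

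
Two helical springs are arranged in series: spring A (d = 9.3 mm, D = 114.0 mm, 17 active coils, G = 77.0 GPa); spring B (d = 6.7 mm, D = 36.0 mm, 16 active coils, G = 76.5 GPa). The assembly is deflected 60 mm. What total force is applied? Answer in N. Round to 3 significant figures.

154 N

k_A = Gd⁴/(8D³N_a) = (77.0×10³)(9.3⁴)/(8·114.0³·17) = 2.8587 N/mm
k_B = Gd⁴/(8D³N_a) = (76.5×10³)(6.7⁴)/(8·36.0³·16) = 25.813 N/mm
Series: 1/k_eq = 1/2.8587 + 1/25.813 = 0.38855; k_eq = 2.5737 N/mm
F = k_eq·δ = 2.5737·60 = 154.42 N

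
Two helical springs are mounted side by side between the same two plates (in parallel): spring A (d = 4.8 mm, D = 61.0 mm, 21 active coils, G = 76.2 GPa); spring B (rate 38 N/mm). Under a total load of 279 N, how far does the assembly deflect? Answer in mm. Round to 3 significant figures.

7.14 mm

k_A = Gd⁴/(8D³N_a) = (76.2×10³)(4.8⁴)/(8·61.0³·21) = 1.0608 N/mm
Parallel: k_eq = 1.0608 + 38 = 39.061 N/mm
δ = F/k_eq = 279/39.061 = 7.1427 mm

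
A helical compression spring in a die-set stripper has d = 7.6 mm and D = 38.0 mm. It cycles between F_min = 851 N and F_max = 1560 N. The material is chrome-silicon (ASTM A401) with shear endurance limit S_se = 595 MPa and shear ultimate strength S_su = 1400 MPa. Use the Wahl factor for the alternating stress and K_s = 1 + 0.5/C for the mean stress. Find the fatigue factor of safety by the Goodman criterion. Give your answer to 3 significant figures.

2.63

C = D/d = 38.0/7.6 = 5.0000; K_W = (4C−1)/(4C−4)+0.615/C = 1.3105; K_s = 1+0.5/C = 1.1000
F_a = (F_max−F_min)/2 = 354.5 N; F_m = (F_max+F_min)/2 = 1205.5 N
τ_a = K_W·8F_aD/(πd³) = 1.3105 × 78.145 = 102.41 MPa
τ_m = K_s·8F_mD/(πd³) = 1.1000 × 265.74 = 292.31 MPa
Goodman: 1/n_f = τ_a/S_se + τ_m/S_su = 102.41/595 + 292.31/1400 = 0.17212 + 0.20879 = 0.38091
n_f = 1/0.38091 = 2.625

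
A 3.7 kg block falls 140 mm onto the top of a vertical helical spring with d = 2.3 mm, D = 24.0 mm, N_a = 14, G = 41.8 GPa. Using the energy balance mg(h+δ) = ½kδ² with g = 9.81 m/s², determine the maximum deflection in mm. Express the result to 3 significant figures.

174 mm

k = Gd⁴/(8D³N_a) = (41.8×10³)(2.3⁴)/(8·24.0³·14) = 0.7555 N/mm
W = mg = 3.7 × 9.81 = 36.297 N
½kδ² − Wδ − Wh = 0 → δ = (W + √(W² + 2kWh))/k
δ = (36.297 + √(1317.5 + 7678.29))/0.7555 = (36.297 + 94.846)/0.7555 = 173.58 mm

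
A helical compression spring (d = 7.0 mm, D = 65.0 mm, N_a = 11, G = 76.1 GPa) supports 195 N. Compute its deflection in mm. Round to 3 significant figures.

25.8 mm

k = Gd⁴/(8D³N_a) = (76.1×10³)(7.0⁴)/(8·65.0³·11) = 7.5606 N/mm
δ = F/k = 195 / 7.5606 = 25.792 mm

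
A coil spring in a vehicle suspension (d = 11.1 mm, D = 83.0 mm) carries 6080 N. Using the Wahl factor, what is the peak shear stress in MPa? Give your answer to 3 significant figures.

Spring index C = D/d = 83.0/11.1 = 7.4775
K_W = (4C−1)/(4C−4) + 0.615/C = 28.910/25.910 + 0.0822 = 1.1980
τ₀ = 8FD/(πd³) = 8·6080·83.0/(π·11.1³) = 4.03712e+06/4296.5 = 939.62 MPa
τ_max = K·τ₀ = 1.1980 × 939.62 = 1125.7 MPa

1130 MPa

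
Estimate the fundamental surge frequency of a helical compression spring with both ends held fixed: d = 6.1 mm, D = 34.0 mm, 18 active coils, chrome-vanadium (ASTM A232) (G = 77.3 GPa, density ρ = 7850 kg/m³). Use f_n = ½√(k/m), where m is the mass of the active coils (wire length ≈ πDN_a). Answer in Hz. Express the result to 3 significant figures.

k = Gd⁴/(8D³N_a) = (77.3×10³)(6.1⁴)/(8·34.0³·18) = 18.91 N/mm = 18910 N/m
Wire length L = πDN_a = π·34.0·18 = 1922.7 mm
m = ρ·(πd²/4)·L = 7850 × 29.225×10⁻⁶ m² × 1.9227 m = 0.44108 kg
f_n = ½√(k/m) = 0.5·√(18910/0.44108) = 0.5·√(42873) = 103.53 Hz

104 Hz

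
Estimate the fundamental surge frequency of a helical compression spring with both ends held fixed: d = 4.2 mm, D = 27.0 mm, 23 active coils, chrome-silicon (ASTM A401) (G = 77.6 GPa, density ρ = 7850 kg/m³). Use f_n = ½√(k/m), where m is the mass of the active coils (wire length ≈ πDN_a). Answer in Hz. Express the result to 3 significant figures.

k = Gd⁴/(8D³N_a) = (77.6×10³)(4.2⁴)/(8·27.0³·23) = 6.6673 N/mm = 6667.3 N/m
Wire length L = πDN_a = π·27.0·23 = 1950.9 mm
m = ρ·(πd²/4)·L = 7850 × 13.854×10⁻⁶ m² × 1.9509 m = 0.21218 kg
f_n = ½√(k/m) = 0.5·√(6667.3/0.21218) = 0.5·√(31423) = 88.633 Hz

88.6 Hz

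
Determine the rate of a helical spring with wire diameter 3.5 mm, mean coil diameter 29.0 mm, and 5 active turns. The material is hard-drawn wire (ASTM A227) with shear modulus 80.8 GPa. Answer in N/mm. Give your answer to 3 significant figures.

12.4 N/mm

k = Gd⁴/(8D³N_a) = (80.8×10³ × 3.5⁴) / (8 × 29.0³ × 5)
  = 1.2125e+07 / 975560 = 12.429 N/mm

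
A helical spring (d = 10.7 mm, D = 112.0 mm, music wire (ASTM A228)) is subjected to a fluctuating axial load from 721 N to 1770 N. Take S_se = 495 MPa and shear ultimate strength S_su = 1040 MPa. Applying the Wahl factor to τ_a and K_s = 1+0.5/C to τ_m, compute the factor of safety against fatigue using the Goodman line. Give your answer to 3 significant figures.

C = D/d = 112.0/10.7 = 10.4673; K_W = (4C−1)/(4C−4)+0.615/C = 1.1380; K_s = 1+0.5/C = 1.0478
F_a = (F_max−F_min)/2 = 524.5 N; F_m = (F_max+F_min)/2 = 1245.5 N
τ_a = K_W·8F_aD/(πd³) = 1.1380 × 122.11 = 138.96 MPa
τ_m = K_s·8F_mD/(πd³) = 1.0478 × 289.97 = 303.82 MPa
Goodman: 1/n_f = τ_a/S_se + τ_m/S_su = 138.96/495 + 303.82/1040 = 0.28072 + 0.29213 = 0.57286
n_f = 1/0.57286 = 1.746

1.75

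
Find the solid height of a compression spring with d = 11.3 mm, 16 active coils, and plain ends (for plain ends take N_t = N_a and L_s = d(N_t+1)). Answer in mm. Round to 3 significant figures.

192 mm

plain ends: N_t = N_a = 16
L_s = d·(N_t+1) = 11.3 × 17 = 192.1 mm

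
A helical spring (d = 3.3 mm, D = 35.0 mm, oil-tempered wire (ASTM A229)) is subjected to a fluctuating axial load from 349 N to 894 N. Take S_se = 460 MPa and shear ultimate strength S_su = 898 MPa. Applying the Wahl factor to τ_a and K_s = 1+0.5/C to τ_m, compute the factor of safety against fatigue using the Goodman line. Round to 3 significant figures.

0.288

C = D/d = 35.0/3.3 = 10.6061; K_W = (4C−1)/(4C−4)+0.615/C = 1.1361; K_s = 1+0.5/C = 1.0471
F_a = (F_max−F_min)/2 = 272.5 N; F_m = (F_max+F_min)/2 = 621.5 N
τ_a = K_W·8F_aD/(πd³) = 1.1361 × 675.82 = 767.78 MPa
τ_m = K_s·8F_mD/(πd³) = 1.0471 × 1541.4 = 1614 MPa
Goodman: 1/n_f = τ_a/S_se + τ_m/S_su = 767.78/460 + 1614/898 = 1.66908 + 1.79737 = 3.4664
n_f = 1/3.4664 = 0.2885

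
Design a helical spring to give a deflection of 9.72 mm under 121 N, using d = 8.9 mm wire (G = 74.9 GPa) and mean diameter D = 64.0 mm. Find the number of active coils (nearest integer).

18

Required rate k = F/δ = 121/9.72 = 12.449 N/mm
N_a = Gd⁴/(8D³k) = (74.9×10³ × 8.9⁴)/(8 × 64.0³ × 12.449)
    = 4.69939e+08 / 2.61065e+07 = 18 → 18 coils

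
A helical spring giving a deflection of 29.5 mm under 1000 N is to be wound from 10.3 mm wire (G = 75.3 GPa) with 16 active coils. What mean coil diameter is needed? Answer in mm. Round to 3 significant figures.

Required rate k = F/δ = 1000/29.5 = 33.898 N/mm
D = (Gd⁴/(8N_a·k))^(1/3) = (75.3×10³·10.3⁴/(8·16·33.898))^(1/3)
  = (195324)^(1/3) = 58.0210 mm

58.0 mm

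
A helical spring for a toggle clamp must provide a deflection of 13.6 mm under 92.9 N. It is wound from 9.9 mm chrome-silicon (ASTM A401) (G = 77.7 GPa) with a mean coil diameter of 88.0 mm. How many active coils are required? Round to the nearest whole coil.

Required rate k = F/δ = 92.9/13.6 = 6.8309 N/mm
N_a = Gd⁴/(8D³k) = (77.7×10³ × 9.9⁴)/(8 × 88.0³ × 6.8309)
    = 7.46383e+08 / 3.72404e+07 = 20.04 → 20 coils

20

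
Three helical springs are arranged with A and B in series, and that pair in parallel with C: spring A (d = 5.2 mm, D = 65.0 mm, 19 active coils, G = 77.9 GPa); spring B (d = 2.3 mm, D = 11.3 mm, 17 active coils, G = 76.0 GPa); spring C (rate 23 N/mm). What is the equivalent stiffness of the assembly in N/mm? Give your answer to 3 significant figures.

k_A = Gd⁴/(8D³N_a) = (77.9×10³)(5.2⁴)/(8·65.0³·19) = 1.3645 N/mm
k_B = Gd⁴/(8D³N_a) = (76.0×10³)(2.3⁴)/(8·11.3³·17) = 10.838 N/mm
Springs A,B series: k_AB = 1/(1/1.3645+1/10.838) = 1.2119 N/mm; parallel with C: k_eq = 1.2119+23 = 24.212 N/mm

24.2 N/mm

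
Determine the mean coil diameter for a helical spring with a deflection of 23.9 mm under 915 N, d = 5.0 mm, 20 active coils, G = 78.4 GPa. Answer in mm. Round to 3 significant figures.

Required rate k = F/δ = 915/23.9 = 38.285 N/mm
D = (Gd⁴/(8N_a·k))^(1/3) = (78.4×10³·5.0⁴/(8·20·38.285))^(1/3)
  = (7999.32)^(1/3) = 19.9994 mm

20.0 mm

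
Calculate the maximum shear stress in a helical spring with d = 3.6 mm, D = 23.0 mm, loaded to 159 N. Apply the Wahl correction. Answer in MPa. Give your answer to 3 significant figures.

Spring index C = D/d = 23.0/3.6 = 6.3889
K_W = (4C−1)/(4C−4) + 0.615/C = 24.556/21.556 + 0.0963 = 1.2354
τ₀ = 8FD/(πd³) = 8·159·23.0/(π·3.6³) = 29256/146.57 = 199.6 MPa
τ_max = K·τ₀ = 1.2354 × 199.6 = 246.59 MPa

247 MPa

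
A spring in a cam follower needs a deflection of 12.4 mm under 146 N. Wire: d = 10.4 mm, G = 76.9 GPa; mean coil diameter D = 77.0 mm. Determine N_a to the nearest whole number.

21

Required rate k = F/δ = 146/12.4 = 11.774 N/mm
N_a = Gd⁴/(8D³k) = (76.9×10³ × 10.4⁴)/(8 × 77.0³ × 11.774)
    = 8.99621e+08 / 4.30025e+07 = 20.92 → 21 coils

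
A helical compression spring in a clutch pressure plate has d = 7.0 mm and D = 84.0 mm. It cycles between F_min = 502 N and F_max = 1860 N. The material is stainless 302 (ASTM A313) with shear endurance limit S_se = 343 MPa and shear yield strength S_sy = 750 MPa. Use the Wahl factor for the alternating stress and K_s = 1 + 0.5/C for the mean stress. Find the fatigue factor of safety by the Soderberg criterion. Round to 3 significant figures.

C = D/d = 84.0/7.0 = 12.0000; K_W = (4C−1)/(4C−4)+0.615/C = 1.1194; K_s = 1+0.5/C = 1.0417
F_a = (F_max−F_min)/2 = 679 N; F_m = (F_max+F_min)/2 = 1181 N
τ_a = K_W·8F_aD/(πd³) = 1.1194 × 423.44 = 474.02 MPa
τ_m = K_s·8F_mD/(πd³) = 1.0417 × 736.5 = 767.19 MPa
Soderberg: 1/n_f = τ_a/S_se + τ_m/S_sy = 474.02/343 + 767.19/750 = 1.38197 + 1.02292 = 2.4049
n_f = 1/2.4049 = 0.4158

0.416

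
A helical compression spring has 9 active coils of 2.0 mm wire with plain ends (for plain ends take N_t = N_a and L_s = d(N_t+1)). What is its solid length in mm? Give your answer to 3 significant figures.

plain ends: N_t = N_a = 9
L_s = d·(N_t+1) = 2.0 × 10 = 20 mm

20.0 mm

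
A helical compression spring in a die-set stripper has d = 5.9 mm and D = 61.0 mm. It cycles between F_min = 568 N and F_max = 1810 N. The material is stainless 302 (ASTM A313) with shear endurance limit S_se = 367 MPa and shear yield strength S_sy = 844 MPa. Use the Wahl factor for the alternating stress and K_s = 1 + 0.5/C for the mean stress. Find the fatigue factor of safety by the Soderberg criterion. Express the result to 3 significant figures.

C = D/d = 61.0/5.9 = 10.3390; K_W = (4C−1)/(4C−4)+0.615/C = 1.1398; K_s = 1+0.5/C = 1.0484
F_a = (F_max−F_min)/2 = 621 N; F_m = (F_max+F_min)/2 = 1189 N
τ_a = K_W·8F_aD/(πd³) = 1.1398 × 469.68 = 535.34 MPa
τ_m = K_s·8F_mD/(πd³) = 1.0484 × 899.28 = 942.77 MPa
Soderberg: 1/n_f = τ_a/S_se + τ_m/S_sy = 535.34/367 + 942.77/844 = 1.45870 + 1.11703 = 2.5757
n_f = 1/2.5757 = 0.3882

0.388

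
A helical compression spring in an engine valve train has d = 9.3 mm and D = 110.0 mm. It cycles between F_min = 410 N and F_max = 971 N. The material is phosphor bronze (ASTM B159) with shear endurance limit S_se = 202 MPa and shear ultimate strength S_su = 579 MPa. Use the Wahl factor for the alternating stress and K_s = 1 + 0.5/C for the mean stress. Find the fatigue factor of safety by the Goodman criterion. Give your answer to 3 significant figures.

C = D/d = 110.0/9.3 = 11.8280; K_W = (4C−1)/(4C−4)+0.615/C = 1.1213; K_s = 1+0.5/C = 1.0423
F_a = (F_max−F_min)/2 = 280.5 N; F_m = (F_max+F_min)/2 = 690.5 N
τ_a = K_W·8F_aD/(πd³) = 1.1213 × 97.683 = 109.53 MPa
τ_m = K_s·8F_mD/(πd³) = 1.0423 × 240.46 = 250.63 MPa
Goodman: 1/n_f = τ_a/S_se + τ_m/S_su = 109.53/202 + 250.63/579 = 0.54222 + 0.43286 = 0.97508
n_f = 1/0.97508 = 1.026

1.03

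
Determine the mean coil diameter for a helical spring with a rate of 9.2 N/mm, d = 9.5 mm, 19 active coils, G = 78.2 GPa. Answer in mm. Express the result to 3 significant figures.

D = (Gd⁴/(8N_a·k))^(1/3) = (78.2×10³·9.5⁴/(8·19·9.2))^(1/3)
  = (455480)^(1/3) = 76.9408 mm

76.9 mm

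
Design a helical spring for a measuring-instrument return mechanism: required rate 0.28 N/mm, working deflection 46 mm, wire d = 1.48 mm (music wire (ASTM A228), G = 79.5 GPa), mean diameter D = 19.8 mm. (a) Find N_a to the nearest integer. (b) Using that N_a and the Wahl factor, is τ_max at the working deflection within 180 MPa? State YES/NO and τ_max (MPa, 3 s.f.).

(a) 22 coils; (b) NO, τ_max = 221 MPa

N_a = Gd⁴/(8D³k) = (79.5×10³)(1.48⁴)/(8·19.8³·0.28) = 21.94 → N_a = 22
Actual rate k = Gd⁴/(8D³·22) = 0.27919 N/mm
Working load F = kδ = 0.27919·46 = 12.843 N
C = 19.8/1.48 = 13.3784; K_W = (4C−1)/(4C−4)+0.615/C = 1.1066
τ_max = K_W·8FD/(πd³) = 1.1066·199.75 = 221.03 MPa
τ_max > 180 MPa → exceeds allowable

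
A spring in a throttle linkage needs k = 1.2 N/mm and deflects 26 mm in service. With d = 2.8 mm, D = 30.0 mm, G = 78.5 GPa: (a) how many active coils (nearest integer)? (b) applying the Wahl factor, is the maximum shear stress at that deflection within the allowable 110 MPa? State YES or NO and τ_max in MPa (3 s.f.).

(a) 19 coils; (b) NO, τ_max = 121 MPa

N_a = Gd⁴/(8D³k) = (78.5×10³)(2.8⁴)/(8·30.0³·1.2) = 18.62 → N_a = 19
Actual rate k = Gd⁴/(8D³·19) = 1.1757 N/mm
Working load F = kδ = 1.1757·26 = 30.568 N
C = 30.0/2.8 = 10.7143; K_W = (4C−1)/(4C−4)+0.615/C = 1.1346
τ_max = K_W·8FD/(πd³) = 1.1346·106.38 = 120.7 MPa
τ_max > 110 MPa → exceeds allowable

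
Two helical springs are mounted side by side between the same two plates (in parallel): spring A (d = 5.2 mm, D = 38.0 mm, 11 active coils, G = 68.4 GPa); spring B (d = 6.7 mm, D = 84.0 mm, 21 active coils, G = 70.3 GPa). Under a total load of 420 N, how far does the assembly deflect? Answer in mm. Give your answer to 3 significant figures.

35.7 mm

k_A = Gd⁴/(8D³N_a) = (68.4×10³)(5.2⁴)/(8·38.0³·11) = 10.357 N/mm
k_B = Gd⁴/(8D³N_a) = (70.3×10³)(6.7⁴)/(8·84.0³·21) = 1.4227 N/mm
Parallel: k_eq = 10.357 + 1.4227 = 11.78 N/mm
δ = F/k_eq = 420/11.78 = 35.654 mm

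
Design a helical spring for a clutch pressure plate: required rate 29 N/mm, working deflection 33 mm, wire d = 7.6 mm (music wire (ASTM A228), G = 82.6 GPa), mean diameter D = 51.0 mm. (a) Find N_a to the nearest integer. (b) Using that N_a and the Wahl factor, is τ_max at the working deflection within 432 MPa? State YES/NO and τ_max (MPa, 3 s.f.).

N_a = Gd⁴/(8D³k) = (82.6×10³)(7.6⁴)/(8·51.0³·29) = 8.954 → N_a = 9
Actual rate k = Gd⁴/(8D³·9) = 28.853 N/mm
Working load F = kδ = 28.853·33 = 952.15 N
C = 51.0/7.6 = 6.7105; K_W = (4C−1)/(4C−4)+0.615/C = 1.2230
τ_max = K_W·8FD/(πd³) = 1.2230·281.69 = 344.5 MPa
τ_max ≤ 432 MPa → acceptable

(a) 9 coils; (b) YES, τ_max = 345 MPa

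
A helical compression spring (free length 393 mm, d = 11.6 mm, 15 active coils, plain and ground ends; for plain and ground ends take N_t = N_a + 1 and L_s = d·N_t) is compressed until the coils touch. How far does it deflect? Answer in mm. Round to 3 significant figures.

N_t = 16; L_s = 11.6·16 = 185.6 mm
δ_solid = L₀ − L_s = 393 − 185.6 = 207.4 mm

207 mm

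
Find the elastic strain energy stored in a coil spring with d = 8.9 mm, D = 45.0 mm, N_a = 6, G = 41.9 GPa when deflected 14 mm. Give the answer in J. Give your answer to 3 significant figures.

k = Gd⁴/(8D³N_a) = (41.9×10³)(8.9⁴)/(8·45.0³·6) = 60.103 N/mm
U = ½kδ² = 0.5 × 60.103 × 14² = 5890.1 N·mm = 5.8901 J

5.89 J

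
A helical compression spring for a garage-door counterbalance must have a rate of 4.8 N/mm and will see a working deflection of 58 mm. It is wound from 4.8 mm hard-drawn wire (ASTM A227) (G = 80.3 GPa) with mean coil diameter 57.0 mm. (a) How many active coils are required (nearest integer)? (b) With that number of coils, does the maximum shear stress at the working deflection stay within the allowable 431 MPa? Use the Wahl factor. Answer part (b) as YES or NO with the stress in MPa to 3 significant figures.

N_a = Gd⁴/(8D³k) = (80.3×10³)(4.8⁴)/(8·57.0³·4.8) = 5.994 → N_a = 6
Actual rate k = Gd⁴/(8D³·6) = 4.7953 N/mm
Working load F = kδ = 4.7953·58 = 278.13 N
C = 57.0/4.8 = 11.8750; K_W = (4C−1)/(4C−4)+0.615/C = 1.1208
τ_max = K_W·8FD/(πd³) = 1.1208·365.03 = 409.11 MPa
τ_max ≤ 431 MPa → acceptable

(a) 6 coils; (b) YES, τ_max = 409 MPa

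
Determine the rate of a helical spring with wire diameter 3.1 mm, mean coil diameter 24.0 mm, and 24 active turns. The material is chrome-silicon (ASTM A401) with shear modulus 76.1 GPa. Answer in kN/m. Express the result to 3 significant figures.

k = Gd⁴/(8D³N_a) = (76.1×10³ × 3.1⁴) / (8 × 24.0³ × 24)
  = 7.02799e+06 / 2.65421e+06 = 2.6479 N/mm

2.65 kN/m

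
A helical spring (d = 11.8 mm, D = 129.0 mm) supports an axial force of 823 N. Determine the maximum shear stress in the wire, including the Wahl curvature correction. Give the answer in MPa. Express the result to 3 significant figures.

Spring index C = D/d = 129.0/11.8 = 10.9322
K_W = (4C−1)/(4C−4) + 0.615/C = 42.729/39.729 + 0.0563 = 1.1318
τ₀ = 8FD/(πd³) = 8·823·129.0/(π·11.8³) = 849336/5161.7 = 164.54 MPa
τ_max = K·τ₀ = 1.1318 × 164.54 = 186.23 MPa

186 MPa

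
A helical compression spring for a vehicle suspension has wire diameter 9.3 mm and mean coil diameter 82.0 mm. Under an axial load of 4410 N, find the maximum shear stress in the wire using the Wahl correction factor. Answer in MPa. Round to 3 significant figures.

1330 MPa

Spring index C = D/d = 82.0/9.3 = 8.8172
K_W = (4C−1)/(4C−4) + 0.615/C = 34.269/31.269 + 0.0698 = 1.1657
τ₀ = 8FD/(πd³) = 8·4410·82.0/(π·9.3³) = 2.89296e+06/2527 = 1144.8 MPa
τ_max = K·τ₀ = 1.1657 × 1144.8 = 1334.5 MPa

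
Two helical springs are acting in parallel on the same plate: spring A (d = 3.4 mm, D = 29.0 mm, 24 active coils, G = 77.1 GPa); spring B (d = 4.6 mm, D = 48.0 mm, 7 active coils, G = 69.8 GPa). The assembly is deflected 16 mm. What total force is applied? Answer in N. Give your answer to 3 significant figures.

k_A = Gd⁴/(8D³N_a) = (77.1×10³)(3.4⁴)/(8·29.0³·24) = 2.2003 N/mm
k_B = Gd⁴/(8D³N_a) = (69.8×10³)(4.6⁴)/(8·48.0³·7) = 5.0463 N/mm
Parallel: k_eq = 2.2003 + 5.0463 = 7.2466 N/mm
F = k_eq·δ = 7.2466·16 = 115.95 N

116 N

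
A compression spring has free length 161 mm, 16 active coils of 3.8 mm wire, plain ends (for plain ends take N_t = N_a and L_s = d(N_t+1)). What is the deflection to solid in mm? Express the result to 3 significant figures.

96.4 mm

N_t = 16; L_s = 3.8·17 = 64.6 mm
δ_solid = L₀ − L_s = 161 − 64.6 = 96.4 mm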